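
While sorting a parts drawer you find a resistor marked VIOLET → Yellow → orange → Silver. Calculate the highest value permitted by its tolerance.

81400 Ω

Violet → 7 (first significant figure)
Yellow → 4 (second significant figure)
Orange → ×10^3 multiplier
Silver → ±10% tolerance
74 × 1000 = 74000 Ω
Highest = 74000 × (1 + 10/100) = 81400 Ω.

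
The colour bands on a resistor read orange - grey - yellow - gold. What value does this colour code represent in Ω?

380000 Ω

Orange → 3 (first significant figure)
Grey → 8 (second significant figure)
Yellow → ×10^4 multiplier
38 × 10000 = 380000 Ω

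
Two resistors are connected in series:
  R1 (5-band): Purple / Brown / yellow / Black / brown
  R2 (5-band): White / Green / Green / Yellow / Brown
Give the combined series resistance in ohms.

R1: violet, brown, yellow → 714; black ×1 → 714 Ω.
R2: white, green, green → 955; yellow ×10^4 → 9550000 Ω.
Series: 714 + 9550000 = 9550714 Ω.

9550714 Ω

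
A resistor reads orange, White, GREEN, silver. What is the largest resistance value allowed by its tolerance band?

4290000 Ω

Orange → 3 (first significant figure)
White → 9 (second significant figure)
Green → ×10^5 multiplier
Silver → ±10% tolerance
39 × 100000 = 3900000 Ω
Largest = 3900000 × (1 + 10/100) = 4290000 Ω.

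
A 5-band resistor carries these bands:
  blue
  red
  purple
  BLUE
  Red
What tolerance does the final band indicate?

The last band, red, is the tolerance band.
Red corresponds to ±2%.

±2%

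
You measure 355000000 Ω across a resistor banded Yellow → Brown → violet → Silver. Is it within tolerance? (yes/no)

no

Yellow → 4 (first significant figure)
Brown → 1 (second significant figure)
Violet → ×10^7 multiplier
Silver → ±10% tolerance
41 × 10000000 = 410000000 Ω
Allowed range: 369000000 Ω to 451000000 Ω.
355000000 Ω lies outside that range.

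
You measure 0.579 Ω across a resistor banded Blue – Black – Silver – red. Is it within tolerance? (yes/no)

Blue → 6 (first significant figure)
Black → 0 (second significant figure)
Silver → ×0.01 multiplier
Red → ±2% tolerance
60 × 0.01 = 0.6 Ω
Allowed range: 0.588 Ω to 0.612 Ω.
0.579 Ω lies outside that range.

no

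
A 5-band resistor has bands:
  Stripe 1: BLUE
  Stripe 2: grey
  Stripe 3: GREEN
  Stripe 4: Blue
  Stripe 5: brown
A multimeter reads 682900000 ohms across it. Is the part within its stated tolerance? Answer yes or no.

yes

Blue → 6 (first significant figure)
Grey → 8 (second significant figure)
Green → 5 (third significant figure)
Blue → ×10^6 multiplier
Brown → ±1% tolerance
685 × 1000000 = 685000000 Ω
Allowed range: 678150000 Ω to 691850000 Ω.
682900000 ohms lies inside that range.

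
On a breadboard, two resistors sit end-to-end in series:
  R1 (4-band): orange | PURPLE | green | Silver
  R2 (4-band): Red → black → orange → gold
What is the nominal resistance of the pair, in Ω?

R1: orange, violet → 37; green ×10^5 → 3700000 Ω.
R2: red, black → 20; orange ×10^3 → 20000 Ω.
Series: 3700000 + 20000 = 3720000 Ω.

3720000 Ω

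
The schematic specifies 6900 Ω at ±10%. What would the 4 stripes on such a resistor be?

6900 Ω = 69 × 10^2.
6 → blue
9 → white
Multiplier 10^2 → red.
±10% tolerance → silver.

blue, white, red, silver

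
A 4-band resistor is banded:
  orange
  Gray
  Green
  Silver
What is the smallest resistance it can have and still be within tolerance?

Orange → 3 (first significant figure)
Grey → 8 (second significant figure)
Green → ×10^5 multiplier
Silver → ±10% tolerance
38 × 100000 = 3800000 Ω
Smallest = 3800000 × (1 − 10/100) = 3420000 Ω.

3420000 Ω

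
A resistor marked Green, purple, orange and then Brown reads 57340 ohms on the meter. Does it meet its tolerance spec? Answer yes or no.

Green → 5 (first significant figure)
Violet → 7 (second significant figure)
Orange → ×10^3 multiplier
Brown → ±1% tolerance
57 × 1000 = 57000 Ω
Allowed range: 56430 Ω to 57570 Ω.
57340 ohms lies inside that range.

yes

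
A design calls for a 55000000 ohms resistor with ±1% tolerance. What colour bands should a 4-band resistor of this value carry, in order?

green, green, blue, brown

55000000 Ω = 55 × 10^6.
5 → green
5 → green
Multiplier 10^6 → blue.
±1% tolerance → brown.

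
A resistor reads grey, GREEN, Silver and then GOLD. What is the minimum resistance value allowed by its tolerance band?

Grey → 8 (first significant figure)
Green → 5 (second significant figure)
Silver → ×0.01 multiplier
Gold → ±5% tolerance
85 × 0.01 = 0.85 Ω
Minimum = 0.85 × (1 − 5/100) = 0.8075 Ω.

0.8075 Ω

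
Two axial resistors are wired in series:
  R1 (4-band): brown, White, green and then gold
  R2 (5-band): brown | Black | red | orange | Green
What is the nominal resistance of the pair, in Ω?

2002000 Ω

R1: brown, white → 19; green ×10^5 → 1900000 Ω.
R2: brown, black, red → 102; orange ×10^3 → 102000 Ω.
Series: 1900000 + 102000 = 2002000 Ω.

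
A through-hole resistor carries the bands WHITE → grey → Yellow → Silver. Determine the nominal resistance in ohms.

980000 Ω

White → 9 (first significant figure)
Grey → 8 (second significant figure)
Yellow → ×10^4 multiplier
98 × 10000 = 980000 Ω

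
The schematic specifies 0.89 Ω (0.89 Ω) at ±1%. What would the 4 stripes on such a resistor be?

0.89 Ω = 89 × 10^-2.
8 → grey
9 → white
Multiplier 10^-2 → silver.
±1% tolerance → brown.

grey, white, silver, brown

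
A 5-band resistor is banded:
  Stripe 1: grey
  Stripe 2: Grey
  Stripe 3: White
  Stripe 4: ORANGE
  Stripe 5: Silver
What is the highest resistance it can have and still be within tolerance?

977900 Ω

Grey → 8 (first significant figure)
Grey → 8 (second significant figure)
White → 9 (third significant figure)
Orange → ×10^3 multiplier
Silver → ±10% tolerance
889 × 1000 = 889000 Ω
Highest = 889000 × (1 + 10/100) = 977900 Ω.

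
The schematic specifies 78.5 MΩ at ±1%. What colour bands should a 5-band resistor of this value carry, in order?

violet, grey, green, green, brown

78500000 Ω = 785 × 10^5.
7 → violet
8 → grey
5 → green
Multiplier 10^5 → green.
±1% tolerance → brown.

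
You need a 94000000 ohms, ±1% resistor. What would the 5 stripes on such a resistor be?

94000000 Ω = 940 × 10^5.
9 → white
4 → yellow
0 → black
Multiplier 10^5 → green.
±1% tolerance → brown.

white, yellow, black, green, brown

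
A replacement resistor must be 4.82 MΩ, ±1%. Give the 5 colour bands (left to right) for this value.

yellow, grey, red, yellow, brown

4820000 Ω = 482 × 10^4.
4 → yellow
8 → grey
2 → red
Multiplier 10^4 → yellow.
±1% tolerance → brown.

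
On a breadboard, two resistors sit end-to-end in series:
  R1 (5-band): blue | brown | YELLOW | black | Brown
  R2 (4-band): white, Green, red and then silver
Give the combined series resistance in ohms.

R1: blue, brown, yellow → 614; black ×1 → 614 Ω.
R2: white, green → 95; red ×10^2 → 9500 Ω.
Series: 614 + 9500 = 10114 Ω.

10114 Ω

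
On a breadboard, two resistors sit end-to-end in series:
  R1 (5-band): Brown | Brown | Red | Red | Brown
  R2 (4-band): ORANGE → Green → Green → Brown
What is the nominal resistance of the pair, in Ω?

R1: brown, brown, red → 112; red ×10^2 → 11200 Ω.
R2: orange, green → 35; green ×10^5 → 3500000 Ω.
Series: 11200 + 3500000 = 3511200 Ω.

3511200 Ω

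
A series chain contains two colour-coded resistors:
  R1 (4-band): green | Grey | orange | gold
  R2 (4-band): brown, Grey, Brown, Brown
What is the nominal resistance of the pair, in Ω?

58180 Ω

R1: green, grey → 58; orange ×10^3 → 58000 Ω.
R2: brown, grey → 18; brown ×10 → 180 Ω.
Series: 58000 + 180 = 58180 Ω.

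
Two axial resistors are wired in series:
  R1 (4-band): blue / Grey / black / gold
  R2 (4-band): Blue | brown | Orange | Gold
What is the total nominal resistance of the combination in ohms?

61068 Ω

R1: blue, grey → 68; black ×1 → 68 Ω.
R2: blue, brown → 61; orange ×10^3 → 61000 Ω.
Series: 68 + 61000 = 61068 Ω.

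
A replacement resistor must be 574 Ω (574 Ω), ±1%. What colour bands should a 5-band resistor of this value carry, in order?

574 Ω = 574 × 10^0.
5 → green
7 → violet
4 → yellow
Multiplier 10^0 → black.
±1% tolerance → brown.

green, violet, yellow, black, brown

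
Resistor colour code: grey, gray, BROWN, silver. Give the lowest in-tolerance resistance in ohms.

792 Ω

Grey → 8 (first significant figure)
Grey → 8 (second significant figure)
Brown → ×10 multiplier
Silver → ±10% tolerance
88 × 10 = 880 Ω
Lowest = 880 × (1 − 10/100) = 792 Ω.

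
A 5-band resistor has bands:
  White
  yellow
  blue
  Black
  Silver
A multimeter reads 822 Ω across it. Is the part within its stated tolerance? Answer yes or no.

no

White → 9 (first significant figure)
Yellow → 4 (second significant figure)
Blue → 6 (third significant figure)
Black → ×1 multiplier
Silver → ±10% tolerance
946 × 1 = 946 Ω
Allowed range: 851.4 Ω to 1040.6 Ω.
822 Ω lies outside that range.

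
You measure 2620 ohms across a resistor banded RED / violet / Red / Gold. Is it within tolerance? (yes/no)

Red → 2 (first significant figure)
Violet → 7 (second significant figure)
Red → ×10^2 multiplier
Gold → ±5% tolerance
27 × 100 = 2700 Ω
Allowed range: 2565 Ω to 2835 Ω.
2620 ohms lies inside that range.

yes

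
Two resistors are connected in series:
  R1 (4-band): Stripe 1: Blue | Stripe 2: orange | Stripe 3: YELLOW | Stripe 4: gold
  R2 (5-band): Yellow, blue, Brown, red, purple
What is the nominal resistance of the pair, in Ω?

676100 Ω

R1: blue, orange → 63; yellow ×10^4 → 630000 Ω.
R2: yellow, blue, brown → 461; red ×10^2 → 46100 Ω.
Series: 630000 + 46100 = 676100 Ω.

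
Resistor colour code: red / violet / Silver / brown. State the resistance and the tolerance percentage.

Red → 2 (first significant figure)
Violet → 7 (second significant figure)
Silver → ×0.01 multiplier
Brown → ±1% tolerance
27 × 0.01 = 0.27 Ω

0.27 Ω ±1%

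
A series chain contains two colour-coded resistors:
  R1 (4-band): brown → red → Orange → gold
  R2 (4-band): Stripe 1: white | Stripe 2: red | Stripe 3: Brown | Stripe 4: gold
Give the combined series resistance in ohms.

R1: brown, red → 12; orange ×10^3 → 12000 Ω.
R2: white, red → 92; brown ×10 → 920 Ω.
Series: 12000 + 920 = 12920 Ω.

12920 Ω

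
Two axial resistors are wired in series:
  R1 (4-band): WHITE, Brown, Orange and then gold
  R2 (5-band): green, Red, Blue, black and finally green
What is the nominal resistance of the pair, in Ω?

R1: white, brown → 91; orange ×10^3 → 91000 Ω.
R2: green, red, blue → 526; black ×1 → 526 Ω.
Series: 91000 + 526 = 91526 Ω.

91526 Ω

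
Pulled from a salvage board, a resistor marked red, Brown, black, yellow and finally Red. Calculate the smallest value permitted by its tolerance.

Red → 2 (first significant figure)
Brown → 1 (second significant figure)
Black → 0 (third significant figure)
Yellow → ×10^4 multiplier
Red → ±2% tolerance
210 × 10000 = 2100000 Ω
Smallest = 2100000 × (1 − 2/100) = 2058000 Ω.

2058000 Ω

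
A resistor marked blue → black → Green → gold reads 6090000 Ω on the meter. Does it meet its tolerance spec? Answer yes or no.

Blue → 6 (first significant figure)
Black → 0 (second significant figure)
Green → ×10^5 multiplier
Gold → ±5% tolerance
60 × 100000 = 6000000 Ω
Allowed range: 5700000 Ω to 6300000 Ω.
6090000 Ω lies inside that range.

yes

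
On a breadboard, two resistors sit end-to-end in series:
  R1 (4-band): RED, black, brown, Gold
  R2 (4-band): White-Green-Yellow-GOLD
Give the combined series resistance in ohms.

R1: red, black → 20; brown ×10 → 200 Ω.
R2: white, green → 95; yellow ×10^4 → 950000 Ω.
Series: 200 + 950000 = 950200 Ω.

950200 Ω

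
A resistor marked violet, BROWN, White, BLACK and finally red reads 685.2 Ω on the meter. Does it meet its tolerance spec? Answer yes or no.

Violet → 7 (first significant figure)
Brown → 1 (second significant figure)
White → 9 (third significant figure)
Black → ×1 multiplier
Red → ±2% tolerance
719 × 1 = 719 Ω
Allowed range: 704.62 Ω to 733.38 Ω.
685.2 Ω lies outside that range.

no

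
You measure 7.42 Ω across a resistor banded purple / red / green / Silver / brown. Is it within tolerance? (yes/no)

no

Violet → 7 (first significant figure)
Red → 2 (second significant figure)
Green → 5 (third significant figure)
Silver → ×0.01 multiplier
Brown → ±1% tolerance
725 × 0.01 = 7.25 Ω
Allowed range: 7.1775 Ω to 7.3225 Ω.
7.42 Ω lies outside that range.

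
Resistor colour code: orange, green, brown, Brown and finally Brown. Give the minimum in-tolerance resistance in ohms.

3474.9 Ω

Orange → 3 (first significant figure)
Green → 5 (second significant figure)
Brown → 1 (third significant figure)
Brown → ×10 multiplier
Brown → ±1% tolerance
351 × 10 = 3510 Ω
Minimum = 3510 × (1 − 1/100) = 3474.9 Ω.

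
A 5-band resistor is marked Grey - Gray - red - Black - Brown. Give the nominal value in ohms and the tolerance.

882 Ω ±1%

Grey → 8 (first significant figure)
Grey → 8 (second significant figure)
Red → 2 (third significant figure)
Black → ×1 multiplier
Brown → ±1% tolerance
882 × 1 = 882 Ω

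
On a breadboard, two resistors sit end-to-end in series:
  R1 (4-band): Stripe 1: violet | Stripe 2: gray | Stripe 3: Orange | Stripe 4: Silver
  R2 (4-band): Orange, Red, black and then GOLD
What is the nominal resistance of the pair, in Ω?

R1: violet, grey → 78; orange ×10^3 → 78000 Ω.
R2: orange, red → 32; black ×1 → 32 Ω.
Series: 78000 + 32 = 78032 Ω.

78032 Ω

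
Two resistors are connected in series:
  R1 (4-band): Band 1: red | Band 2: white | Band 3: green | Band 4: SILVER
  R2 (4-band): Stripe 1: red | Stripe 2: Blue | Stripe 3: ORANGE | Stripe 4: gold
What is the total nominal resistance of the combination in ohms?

2926000 Ω

R1: red, white → 29; green ×10^5 → 2900000 Ω.
R2: red, blue → 26; orange ×10^3 → 26000 Ω.
Series: 2900000 + 26000 = 2926000 Ω.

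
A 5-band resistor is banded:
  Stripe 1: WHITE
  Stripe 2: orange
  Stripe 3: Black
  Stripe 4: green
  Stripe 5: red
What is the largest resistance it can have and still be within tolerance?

94860000 Ω

White → 9 (first significant figure)
Orange → 3 (second significant figure)
Black → 0 (third significant figure)
Green → ×10^5 multiplier
Red → ±2% tolerance
930 × 100000 = 93000000 Ω
Largest = 93000000 × (1 + 2/100) = 94860000 Ω.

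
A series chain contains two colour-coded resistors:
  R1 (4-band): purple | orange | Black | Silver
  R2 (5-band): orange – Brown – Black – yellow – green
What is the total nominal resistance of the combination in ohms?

R1: violet, orange → 73; black ×1 → 73 Ω.
R2: orange, brown, black → 310; yellow ×10^4 → 3100000 Ω.
Series: 73 + 3100000 = 3100073 Ω.

3100073 Ω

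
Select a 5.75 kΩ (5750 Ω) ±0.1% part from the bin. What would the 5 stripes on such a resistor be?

green, violet, green, brown, violet

5750 Ω = 575 × 10^1.
5 → green
7 → violet
5 → green
Multiplier 10^1 → brown.
±0.1% tolerance → violet.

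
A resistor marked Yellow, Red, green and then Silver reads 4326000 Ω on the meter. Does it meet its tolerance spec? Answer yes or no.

Yellow → 4 (first significant figure)
Red → 2 (second significant figure)
Green → ×10^5 multiplier
Silver → ±10% tolerance
42 × 100000 = 4200000 Ω
Allowed range: 3780000 Ω to 4620000 Ω.
4326000 Ω lies inside that range.

yes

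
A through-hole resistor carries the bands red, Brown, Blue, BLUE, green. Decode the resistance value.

216000000 Ω

Red → 2 (first significant figure)
Brown → 1 (second significant figure)
Blue → 6 (third significant figure)
Blue → ×10^6 multiplier
216 × 1000000 = 216000000 Ω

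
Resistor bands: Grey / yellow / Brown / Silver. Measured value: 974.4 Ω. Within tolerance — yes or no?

Grey → 8 (first significant figure)
Yellow → 4 (second significant figure)
Brown → ×10 multiplier
Silver → ±10% tolerance
84 × 10 = 840 Ω
Allowed range: 756 Ω to 924 Ω.
974.4 Ω lies outside that range.

no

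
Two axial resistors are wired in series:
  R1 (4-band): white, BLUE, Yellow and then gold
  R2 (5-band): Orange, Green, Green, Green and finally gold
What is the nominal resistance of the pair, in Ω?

R1: white, blue → 96; yellow ×10^4 → 960000 Ω.
R2: orange, green, green → 355; green ×10^5 → 35500000 Ω.
Series: 960000 + 35500000 = 36460000 Ω.

36460000 Ω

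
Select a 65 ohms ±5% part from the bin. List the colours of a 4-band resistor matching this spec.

65 Ω = 65 × 10^0.
6 → blue
5 → green
Multiplier 10^0 → black.
±5% tolerance → gold.

blue, green, black, gold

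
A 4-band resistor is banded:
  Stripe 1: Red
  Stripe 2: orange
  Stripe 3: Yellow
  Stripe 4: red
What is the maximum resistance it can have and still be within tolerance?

Red → 2 (first significant figure)
Orange → 3 (second significant figure)
Yellow → ×10^4 multiplier
Red → ±2% tolerance
23 × 10000 = 230000 Ω
Maximum = 230000 × (1 + 2/100) = 234600 Ω.

234600 Ω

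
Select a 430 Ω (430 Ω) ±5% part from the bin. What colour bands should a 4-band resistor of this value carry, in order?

yellow, orange, brown, gold

430 Ω = 43 × 10^1.
4 → yellow
3 → orange
Multiplier 10^1 → brown.
±5% tolerance → gold.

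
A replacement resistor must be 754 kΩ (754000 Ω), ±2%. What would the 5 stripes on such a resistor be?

violet, green, yellow, orange, red

754000 Ω = 754 × 10^3.
7 → violet
5 → green
4 → yellow
Multiplier 10^3 → orange.
±2% tolerance → red.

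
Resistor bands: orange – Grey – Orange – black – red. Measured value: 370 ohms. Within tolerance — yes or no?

Orange → 3 (first significant figure)
Grey → 8 (second significant figure)
Orange → 3 (third significant figure)
Black → ×1 multiplier
Red → ±2% tolerance
383 × 1 = 383 Ω
Allowed range: 375.34 Ω to 390.66 Ω.
370 ohms lies outside that range.

no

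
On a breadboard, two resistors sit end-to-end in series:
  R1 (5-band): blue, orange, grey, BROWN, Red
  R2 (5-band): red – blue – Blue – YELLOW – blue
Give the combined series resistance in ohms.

R1: blue, orange, grey → 638; brown ×10 → 6380 Ω.
R2: red, blue, blue → 266; yellow ×10^4 → 2660000 Ω.
Series: 6380 + 2660000 = 2666380 Ω.

2666380 Ω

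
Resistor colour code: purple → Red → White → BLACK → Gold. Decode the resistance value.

Violet → 7 (first significant figure)
Red → 2 (second significant figure)
White → 9 (third significant figure)
Black → ×1 multiplier
729 × 1 = 729 Ω

729 Ω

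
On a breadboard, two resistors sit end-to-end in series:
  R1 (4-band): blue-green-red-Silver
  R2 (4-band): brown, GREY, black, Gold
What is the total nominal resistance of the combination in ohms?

R1: blue, green → 65; red ×10^2 → 6500 Ω.
R2: brown, grey → 18; black ×1 → 18 Ω.
Series: 6500 + 18 = 6518 Ω.

6518 Ω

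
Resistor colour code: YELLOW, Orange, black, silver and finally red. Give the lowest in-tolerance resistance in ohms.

4.214 Ω

Yellow → 4 (first significant figure)
Orange → 3 (second significant figure)
Black → 0 (third significant figure)
Silver → ×0.01 multiplier
Red → ±2% tolerance
430 × 0.01 = 4.3 Ω
Lowest = 4.3 × (1 − 2/100) = 4.214 Ω.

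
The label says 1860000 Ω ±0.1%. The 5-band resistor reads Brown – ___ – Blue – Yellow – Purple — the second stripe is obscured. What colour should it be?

1860000 Ω = 186 × 10^4.
The second band gives digit 8 of the significand, and 8 is grey.

grey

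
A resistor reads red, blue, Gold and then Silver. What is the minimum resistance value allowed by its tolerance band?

2.34 Ω

Red → 2 (first significant figure)
Blue → 6 (second significant figure)
Gold → ×0.1 multiplier
Silver → ±10% tolerance
26 × 0.1 = 2.6 Ω
Minimum = 2.6 × (1 − 10/100) = 2.34 Ω.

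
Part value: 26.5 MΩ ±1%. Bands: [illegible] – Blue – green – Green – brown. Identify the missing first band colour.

red

26500000 Ω = 265 × 10^5.
The first band gives digit 2 of the significand, and 2 is red.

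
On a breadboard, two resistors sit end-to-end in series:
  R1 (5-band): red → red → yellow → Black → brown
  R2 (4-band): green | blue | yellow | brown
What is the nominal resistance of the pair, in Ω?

560224 Ω

R1: red, red, yellow → 224; black ×1 → 224 Ω.
R2: green, blue → 56; yellow ×10^4 → 560000 Ω.
Series: 224 + 560000 = 560224 Ω.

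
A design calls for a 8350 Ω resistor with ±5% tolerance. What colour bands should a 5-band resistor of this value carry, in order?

grey, orange, green, brown, gold

8350 Ω = 835 × 10^1.
8 → grey
3 → orange
5 → green
Multiplier 10^1 → brown.
±5% tolerance → gold.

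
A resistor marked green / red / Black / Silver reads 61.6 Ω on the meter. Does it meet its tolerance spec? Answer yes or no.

Green → 5 (first significant figure)
Red → 2 (second significant figure)
Black → ×1 multiplier
Silver → ±10% tolerance
52 × 1 = 52 Ω
Allowed range: 46.8 Ω to 57.2 Ω.
61.6 Ω lies outside that range.

no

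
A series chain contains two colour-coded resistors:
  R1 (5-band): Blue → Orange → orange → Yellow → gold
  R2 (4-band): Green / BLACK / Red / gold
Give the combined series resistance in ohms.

R1: blue, orange, orange → 633; yellow ×10^4 → 6330000 Ω.
R2: green, black → 50; red ×10^2 → 5000 Ω.
Series: 6330000 + 5000 = 6335000 Ω.

6335000 Ω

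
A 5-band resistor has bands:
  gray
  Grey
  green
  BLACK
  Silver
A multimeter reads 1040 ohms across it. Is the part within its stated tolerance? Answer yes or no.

no

Grey → 8 (first significant figure)
Grey → 8 (second significant figure)
Green → 5 (third significant figure)
Black → ×1 multiplier
Silver → ±10% tolerance
885 × 1 = 885 Ω
Allowed range: 796.5 Ω to 973.5 Ω.
1040 ohms lies outside that range.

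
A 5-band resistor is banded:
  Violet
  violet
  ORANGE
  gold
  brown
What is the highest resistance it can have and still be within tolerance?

Violet → 7 (first significant figure)
Violet → 7 (second significant figure)
Orange → 3 (third significant figure)
Gold → ×0.1 multiplier
Brown → ±1% tolerance
773 × 0.1 = 77.3 Ω
Highest = 77.3 × (1 + 1/100) = 78.073 Ω.

78.073 Ω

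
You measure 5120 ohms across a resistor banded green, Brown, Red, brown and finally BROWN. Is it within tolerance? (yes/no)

yes

Green → 5 (first significant figure)
Brown → 1 (second significant figure)
Red → 2 (third significant figure)
Brown → ×10 multiplier
Brown → ±1% tolerance
512 × 10 = 5120 Ω
Allowed range: 5068.8 Ω to 5171.2 Ω.
5120 ohms lies inside that range.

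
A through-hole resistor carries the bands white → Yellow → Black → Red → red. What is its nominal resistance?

White → 9 (first significant figure)
Yellow → 4 (second significant figure)
Black → 0 (third significant figure)
Red → ×10^2 multiplier
940 × 100 = 94000 Ω

94000 Ω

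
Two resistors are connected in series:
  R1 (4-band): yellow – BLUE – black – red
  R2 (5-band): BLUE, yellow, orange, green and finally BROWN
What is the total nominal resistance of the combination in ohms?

R1: yellow, blue → 46; black ×1 → 46 Ω.
R2: blue, yellow, orange → 643; green ×10^5 → 64300000 Ω.
Series: 46 + 64300000 = 64300046 Ω.

64300046 Ω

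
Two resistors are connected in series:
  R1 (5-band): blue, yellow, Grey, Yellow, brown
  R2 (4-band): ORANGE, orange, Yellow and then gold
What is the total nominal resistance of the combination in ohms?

6810000 Ω

R1: blue, yellow, grey → 648; yellow ×10^4 → 6480000 Ω.
R2: orange, orange → 33; yellow ×10^4 → 330000 Ω.
Series: 6480000 + 330000 = 6810000 Ω.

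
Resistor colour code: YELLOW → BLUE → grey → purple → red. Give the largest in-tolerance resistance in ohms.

Yellow → 4 (first significant figure)
Blue → 6 (second significant figure)
Grey → 8 (third significant figure)
Violet → ×10^7 multiplier
Red → ±2% tolerance
468 × 10000000 = 4680000000 Ω
Largest = 4680000000 × (1 + 2/100) = 4773600000 Ω.

4773600000 Ω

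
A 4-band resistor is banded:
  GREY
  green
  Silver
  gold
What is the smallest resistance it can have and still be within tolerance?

Grey → 8 (first significant figure)
Green → 5 (second significant figure)
Silver → ×0.01 multiplier
Gold → ±5% tolerance
85 × 0.01 = 0.85 Ω
Smallest = 0.85 × (1 − 5/100) = 0.8075 Ω.

0.8075 Ω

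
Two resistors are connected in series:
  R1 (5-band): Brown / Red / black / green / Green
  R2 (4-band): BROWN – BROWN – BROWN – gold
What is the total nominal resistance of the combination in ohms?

12000110 Ω

R1: brown, red, black → 120; green ×10^5 → 12000000 Ω.
R2: brown, brown → 11; brown ×10 → 110 Ω.
Series: 12000000 + 110 = 12000110 Ω.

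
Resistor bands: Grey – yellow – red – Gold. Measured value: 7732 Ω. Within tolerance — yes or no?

Grey → 8 (first significant figure)
Yellow → 4 (second significant figure)
Red → ×10^2 multiplier
Gold → ±5% tolerance
84 × 100 = 8400 Ω
Allowed range: 7980 Ω to 8820 Ω.
7732 Ω lies outside that range.

no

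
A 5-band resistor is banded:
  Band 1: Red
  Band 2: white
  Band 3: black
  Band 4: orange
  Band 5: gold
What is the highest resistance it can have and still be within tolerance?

304500 Ω

Red → 2 (first significant figure)
White → 9 (second significant figure)
Black → 0 (third significant figure)
Orange → ×10^3 multiplier
Gold → ±5% tolerance
290 × 1000 = 290000 Ω
Highest = 290000 × (1 + 5/100) = 304500 Ω.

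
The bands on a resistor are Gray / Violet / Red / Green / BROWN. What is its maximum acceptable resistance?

88072000 Ω

Grey → 8 (first significant figure)
Violet → 7 (second significant figure)
Red → 2 (third significant figure)
Green → ×10^5 multiplier
Brown → ±1% tolerance
872 × 100000 = 87200000 Ω
Maximum = 87200000 × (1 + 1/100) = 88072000 Ω.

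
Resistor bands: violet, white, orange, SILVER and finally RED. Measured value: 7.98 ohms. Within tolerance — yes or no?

Violet → 7 (first significant figure)
White → 9 (second significant figure)
Orange → 3 (third significant figure)
Silver → ×0.01 multiplier
Red → ±2% tolerance
793 × 0.01 = 7.93 Ω
Allowed range: 7.7714 Ω to 8.0886 Ω.
7.98 ohms lies inside that range.

yes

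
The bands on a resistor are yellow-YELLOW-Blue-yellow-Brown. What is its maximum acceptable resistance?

Yellow → 4 (first significant figure)
Yellow → 4 (second significant figure)
Blue → 6 (third significant figure)
Yellow → ×10^4 multiplier
Brown → ±1% tolerance
446 × 10000 = 4460000 Ω
Maximum = 4460000 × (1 + 1/100) = 4504600 Ω.

4504600 Ω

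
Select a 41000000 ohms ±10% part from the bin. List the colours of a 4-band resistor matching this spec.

yellow, brown, blue, silver

41000000 Ω = 41 × 10^6.
4 → yellow
1 → brown
Multiplier 10^6 → blue.
±10% tolerance → silver.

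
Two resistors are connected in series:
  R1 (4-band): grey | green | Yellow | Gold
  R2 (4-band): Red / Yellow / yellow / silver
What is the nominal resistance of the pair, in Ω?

1090000 Ω

R1: grey, green → 85; yellow ×10^4 → 850000 Ω.
R2: red, yellow → 24; yellow ×10^4 → 240000 Ω.
Series: 850000 + 240000 = 1090000 Ω.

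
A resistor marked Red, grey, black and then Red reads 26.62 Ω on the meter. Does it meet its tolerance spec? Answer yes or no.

no

Red → 2 (first significant figure)
Grey → 8 (second significant figure)
Black → ×1 multiplier
Red → ±2% tolerance
28 × 1 = 28 Ω
Allowed range: 27.44 Ω to 28.56 Ω.
26.62 Ω lies outside that range.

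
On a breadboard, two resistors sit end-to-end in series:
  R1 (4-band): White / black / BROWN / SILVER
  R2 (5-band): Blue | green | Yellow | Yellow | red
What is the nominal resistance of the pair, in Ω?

6540900 Ω

R1: white, black → 90; brown ×10 → 900 Ω.
R2: blue, green, yellow → 654; yellow ×10^4 → 6540000 Ω.
Series: 900 + 6540000 = 6540900 Ω.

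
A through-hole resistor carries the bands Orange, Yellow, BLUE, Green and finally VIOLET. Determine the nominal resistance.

Orange → 3 (first significant figure)
Yellow → 4 (second significant figure)
Blue → 6 (third significant figure)
Green → ×10^5 multiplier
346 × 100000 = 34600000 Ω

34600000 Ω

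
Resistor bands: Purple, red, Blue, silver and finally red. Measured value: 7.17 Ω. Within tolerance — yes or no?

Violet → 7 (first significant figure)
Red → 2 (second significant figure)
Blue → 6 (third significant figure)
Silver → ×0.01 multiplier
Red → ±2% tolerance
726 × 0.01 = 7.26 Ω
Allowed range: 7.1148 Ω to 7.4052 Ω.
7.17 Ω lies inside that range.

yes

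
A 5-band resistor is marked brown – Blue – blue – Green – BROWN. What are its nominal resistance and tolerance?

16600000 Ω ±1%

Brown → 1 (first significant figure)
Blue → 6 (second significant figure)
Blue → 6 (third significant figure)
Green → ×10^5 multiplier
Brown → ±1% tolerance
166 × 100000 = 16600000 Ω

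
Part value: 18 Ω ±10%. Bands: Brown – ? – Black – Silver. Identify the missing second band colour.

grey

18 Ω = 18 × 10^0.
The second band gives digit 8 of the significand, and 8 is grey.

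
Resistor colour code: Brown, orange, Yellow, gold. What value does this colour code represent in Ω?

130000 Ω

Brown → 1 (first significant figure)
Orange → 3 (second significant figure)
Yellow → ×10^4 multiplier
13 × 10000 = 130000 Ω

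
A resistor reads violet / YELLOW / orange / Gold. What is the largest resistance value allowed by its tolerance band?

77700 Ω

Violet → 7 (first significant figure)
Yellow → 4 (second significant figure)
Orange → ×10^3 multiplier
Gold → ±5% tolerance
74 × 1000 = 74000 Ω
Largest = 74000 × (1 + 5/100) = 77700 Ω.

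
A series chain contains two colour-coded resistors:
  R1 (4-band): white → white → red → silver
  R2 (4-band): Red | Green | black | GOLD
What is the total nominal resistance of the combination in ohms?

9925 Ω

R1: white, white → 99; red ×10^2 → 9900 Ω.
R2: red, green → 25; black ×1 → 25 Ω.
Series: 9900 + 25 = 9925 Ω.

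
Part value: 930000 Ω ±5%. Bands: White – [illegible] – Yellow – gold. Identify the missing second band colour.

orange

930000 Ω = 93 × 10^4.
The second band gives digit 3 of the significand, and 3 is orange.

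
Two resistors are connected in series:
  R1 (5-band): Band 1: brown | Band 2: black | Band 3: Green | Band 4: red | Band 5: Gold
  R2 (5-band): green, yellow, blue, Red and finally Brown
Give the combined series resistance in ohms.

65100 Ω

R1: brown, black, green → 105; red ×10^2 → 10500 Ω.
R2: green, yellow, blue → 546; red ×10^2 → 54600 Ω.
Series: 10500 + 54600 = 65100 Ω.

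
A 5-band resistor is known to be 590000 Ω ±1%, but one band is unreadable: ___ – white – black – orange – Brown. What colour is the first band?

green

590000 Ω = 590 × 10^3.
The first band gives digit 5 of the significand, and 5 is green.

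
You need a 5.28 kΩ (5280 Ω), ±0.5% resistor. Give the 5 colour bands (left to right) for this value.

5280 Ω = 528 × 10^1.
5 → green
2 → red
8 → grey
Multiplier 10^1 → brown.
±0.5% tolerance → green.

green, red, grey, brown, green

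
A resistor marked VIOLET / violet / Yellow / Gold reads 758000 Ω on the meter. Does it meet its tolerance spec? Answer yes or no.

yes

Violet → 7 (first significant figure)
Violet → 7 (second significant figure)
Yellow → ×10^4 multiplier
Gold → ±5% tolerance
77 × 10000 = 770000 Ω
Allowed range: 731500 Ω to 808500 Ω.
758000 Ω lies inside that range.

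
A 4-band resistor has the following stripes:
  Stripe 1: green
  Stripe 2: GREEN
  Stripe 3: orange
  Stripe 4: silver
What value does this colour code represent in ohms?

Green → 5 (first significant figure)
Green → 5 (second significant figure)
Orange → ×10^3 multiplier
55 × 1000 = 55000 Ω

55000 Ω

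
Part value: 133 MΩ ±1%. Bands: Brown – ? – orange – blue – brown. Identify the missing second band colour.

orange

133000000 Ω = 133 × 10^6.
The second band gives digit 3 of the significand, and 3 is orange.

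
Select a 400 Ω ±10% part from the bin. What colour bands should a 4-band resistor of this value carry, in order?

yellow, black, brown, silver

400 Ω = 40 × 10^1.
4 → yellow
0 → black
Multiplier 10^1 → brown.
±10% tolerance → silver.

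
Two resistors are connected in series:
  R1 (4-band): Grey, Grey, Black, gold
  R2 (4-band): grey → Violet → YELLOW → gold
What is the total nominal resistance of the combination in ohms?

870088 Ω

R1: grey, grey → 88; black ×1 → 88 Ω.
R2: grey, violet → 87; yellow ×10^4 → 870000 Ω.
Series: 88 + 870000 = 870088 Ω.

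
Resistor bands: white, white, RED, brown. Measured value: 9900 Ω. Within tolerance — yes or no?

White → 9 (first significant figure)
White → 9 (second significant figure)
Red → ×10^2 multiplier
Brown → ±1% tolerance
99 × 100 = 9900 Ω
Allowed range: 9801 Ω to 9999 Ω.
9900 Ω lies inside that range.

yes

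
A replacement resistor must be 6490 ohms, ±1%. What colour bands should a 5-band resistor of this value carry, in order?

6490 Ω = 649 × 10^1.
6 → blue
4 → yellow
9 → white
Multiplier 10^1 → brown.
±1% tolerance → brown.

blue, yellow, white, brown, brown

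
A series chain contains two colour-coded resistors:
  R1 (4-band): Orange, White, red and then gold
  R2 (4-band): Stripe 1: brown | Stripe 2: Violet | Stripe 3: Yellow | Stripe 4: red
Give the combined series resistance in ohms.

173900 Ω

R1: orange, white → 39; red ×10^2 → 3900 Ω.
R2: brown, violet → 17; yellow ×10^4 → 170000 Ω.
Series: 3900 + 170000 = 173900 Ω.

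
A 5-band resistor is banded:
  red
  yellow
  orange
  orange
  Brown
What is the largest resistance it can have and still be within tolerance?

Red → 2 (first significant figure)
Yellow → 4 (second significant figure)
Orange → 3 (third significant figure)
Orange → ×10^3 multiplier
Brown → ±1% tolerance
243 × 1000 = 243000 Ω
Largest = 243000 × (1 + 1/100) = 245430 Ω.

245430 Ω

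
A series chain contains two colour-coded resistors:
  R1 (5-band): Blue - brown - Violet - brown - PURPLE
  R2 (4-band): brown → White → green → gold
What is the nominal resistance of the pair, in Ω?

1906170 Ω

R1: blue, brown, violet → 617; brown ×10 → 6170 Ω.
R2: brown, white → 19; green ×10^5 → 1900000 Ω.
Series: 6170 + 1900000 = 1906170 Ω.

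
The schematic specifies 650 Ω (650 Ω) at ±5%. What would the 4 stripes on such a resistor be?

650 Ω = 65 × 10^1.
6 → blue
5 → green
Multiplier 10^1 → brown.
±5% tolerance → gold.

blue, green, brown, gold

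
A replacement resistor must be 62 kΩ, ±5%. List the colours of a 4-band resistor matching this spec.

62000 Ω = 62 × 10^3.
6 → blue
2 → red
Multiplier 10^3 → orange.
±5% tolerance → gold.

blue, red, orange, gold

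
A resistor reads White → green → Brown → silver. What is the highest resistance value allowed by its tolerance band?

White → 9 (first significant figure)
Green → 5 (second significant figure)
Brown → ×10 multiplier
Silver → ±10% tolerance
95 × 10 = 950 Ω
Highest = 950 × (1 + 10/100) = 1045 Ω.

1045 Ω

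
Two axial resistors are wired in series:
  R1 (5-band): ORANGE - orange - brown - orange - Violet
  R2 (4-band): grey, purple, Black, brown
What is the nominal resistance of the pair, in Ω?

331087 Ω

R1: orange, orange, brown → 331; orange ×10^3 → 331000 Ω.
R2: grey, violet → 87; black ×1 → 87 Ω.
Series: 331000 + 87 = 331087 Ω.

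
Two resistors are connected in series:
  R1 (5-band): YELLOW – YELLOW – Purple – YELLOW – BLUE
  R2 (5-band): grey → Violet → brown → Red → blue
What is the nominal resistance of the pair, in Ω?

4557100 Ω

R1: yellow, yellow, violet → 447; yellow ×10^4 → 4470000 Ω.
R2: grey, violet, brown → 871; red ×10^2 → 87100 Ω.
Series: 4470000 + 87100 = 4557100 Ω.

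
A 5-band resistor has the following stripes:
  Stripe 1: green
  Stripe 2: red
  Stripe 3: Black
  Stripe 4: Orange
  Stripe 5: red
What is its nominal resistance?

Green → 5 (first significant figure)
Red → 2 (second significant figure)
Black → 0 (third significant figure)
Orange → ×10^3 multiplier
520 × 1000 = 520000 Ω

520000 Ω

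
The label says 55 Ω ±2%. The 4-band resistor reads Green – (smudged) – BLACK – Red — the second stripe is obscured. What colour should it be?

55 Ω = 55 × 10^0.
The second band gives digit 5 of the significand, and 5 is green.

green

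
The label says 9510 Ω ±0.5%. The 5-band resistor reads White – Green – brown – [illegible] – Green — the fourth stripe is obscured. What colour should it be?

9510 Ω = 951 × 10^1.
The fourth band is the multiplier, 10^1, which is brown.

brown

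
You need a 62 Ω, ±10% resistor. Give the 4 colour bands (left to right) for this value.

blue, red, black, silver

62 Ω = 62 × 10^0.
6 → blue
2 → red
Multiplier 10^0 → black.
±10% tolerance → silver.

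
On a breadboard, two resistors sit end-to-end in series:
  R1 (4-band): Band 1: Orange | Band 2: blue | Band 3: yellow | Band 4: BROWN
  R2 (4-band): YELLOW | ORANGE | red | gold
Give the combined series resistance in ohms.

364300 Ω

R1: orange, blue → 36; yellow ×10^4 → 360000 Ω.
R2: yellow, orange → 43; red ×10^2 → 4300 Ω.
Series: 360000 + 4300 = 364300 Ω.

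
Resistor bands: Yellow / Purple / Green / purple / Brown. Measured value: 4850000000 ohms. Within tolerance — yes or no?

no

Yellow → 4 (first significant figure)
Violet → 7 (second significant figure)
Green → 5 (third significant figure)
Violet → ×10^7 multiplier
Brown → ±1% tolerance
475 × 10000000 = 4750000000 Ω
Allowed range: 4702500000 Ω to 4797500000 Ω.
4850000000 ohms lies outside that range.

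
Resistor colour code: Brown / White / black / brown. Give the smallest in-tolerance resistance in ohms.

Brown → 1 (first significant figure)
White → 9 (second significant figure)
Black → ×1 multiplier
Brown → ±1% tolerance
19 × 1 = 19 Ω
Smallest = 19 × (1 − 1/100) = 18.81 Ω.

18.81 Ω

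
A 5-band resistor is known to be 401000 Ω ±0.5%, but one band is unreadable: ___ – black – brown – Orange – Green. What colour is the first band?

401000 Ω = 401 × 10^3.
The first band gives digit 4 of the significand, and 4 is yellow.

yellow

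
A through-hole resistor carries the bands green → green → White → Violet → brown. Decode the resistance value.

Green → 5 (first significant figure)
Green → 5 (second significant figure)
White → 9 (third significant figure)
Violet → ×10^7 multiplier
559 × 10000000 = 5590000000 Ω

5590000000 Ω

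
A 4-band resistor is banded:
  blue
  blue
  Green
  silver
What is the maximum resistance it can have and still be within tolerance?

7260000 Ω

Blue → 6 (first significant figure)
Blue → 6 (second significant figure)
Green → ×10^5 multiplier
Silver → ±10% tolerance
66 × 100000 = 6600000 Ω
Maximum = 6600000 × (1 + 10/100) = 7260000 Ω.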